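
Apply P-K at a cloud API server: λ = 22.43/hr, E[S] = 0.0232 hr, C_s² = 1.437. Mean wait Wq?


ρ = λ·E[S] = 22.43·0.0232 = 0.5204
E[S²] = E[S]²(1+C_s²) = 0.0232²·(1+1.437) = 0.001312
Wq = λ·E[S²]/(2(1−ρ)) = 22.43·0.001312/(2·0.4796) = 0.03067 hr

Final: 0.03067 hr


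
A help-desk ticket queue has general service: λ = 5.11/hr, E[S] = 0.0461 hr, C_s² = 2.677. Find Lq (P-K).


ρ = λ·E[S] = 5.11·0.0461 = 0.2356
Lq = ρ²(1+C_s²)/(2(1−ρ)) = 0.05549·(1+2.677)/(2·0.7644)
= 0.05549·3.6770/1.5289 = 0.13347

Final: 0.13347


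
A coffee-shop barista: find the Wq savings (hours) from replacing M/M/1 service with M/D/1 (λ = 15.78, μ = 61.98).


ρ = 15.78/61.98 = 0.2546
Wq(M/M/1) = ρ/(μ−λ) = 0.2546/46.20 = 0.005511 hr
Wq(M/D/1) = ρ/(2(μ−λ)) = 0.002755 hr
Savings = 0.005511 − 0.002755 = 0.002755 hr

Final: 0.002755 hr


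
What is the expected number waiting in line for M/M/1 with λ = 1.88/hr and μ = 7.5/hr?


ρ = 1.88/7.5 = 0.2507
Lq = ρ²/(1−ρ) = 0.06283/0.7493 = 0.08385

Final: 0.08385


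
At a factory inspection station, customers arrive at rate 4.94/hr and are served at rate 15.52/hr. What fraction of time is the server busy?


ρ = λ/μ = 4.94/15.52 = 0.3183

Final: 0.3183


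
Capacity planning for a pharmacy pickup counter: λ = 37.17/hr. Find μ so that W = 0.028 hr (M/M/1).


W = 1/(μ−λ) ⇒ μ − λ = 1/W = 1/0.028 = 35.7143
μ = λ + 1/W = 37.17 + 35.7143 = 72.8843 per hr

Final: 72.8843 /hr


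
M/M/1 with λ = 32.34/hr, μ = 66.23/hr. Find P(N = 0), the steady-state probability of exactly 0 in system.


ρ = 32.34/66.23 = 0.4883
P_n = (1−ρ)·ρ^n = (1 − 0.4883)·0.4883^0 = 0.5117·1.000000 = 0.511702

Final: 0.511702


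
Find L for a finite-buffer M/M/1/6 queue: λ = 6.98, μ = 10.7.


ρ = 6.98/10.7 = 0.6523
L = ρ[1 − (K+1)ρ^K + Kρ^(K+1)] / [(1−ρ)(1−ρ^(K+1))]
Numerator: 0.6523·(1 − 7·0.077060 + 6·0.050269) = 0.497207
Denominator: (0.3477)·(0.949731) = 0.330187
L = 0.497207/0.330187 = 1.5058

Final: 1.5058


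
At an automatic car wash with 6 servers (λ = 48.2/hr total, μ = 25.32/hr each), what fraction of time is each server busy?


ρ = λ/(cμ) = 48.2/(6·25.32) = 48.2/151.92 = 0.3173

Final: 0.3173


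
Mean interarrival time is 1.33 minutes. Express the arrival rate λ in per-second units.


λ = 1/(interarrival time) in consistent units.
1 second = 0.0166667 min, so λ = 0.0166667/1.33 = 0.01253 per second

Final: 0.01253 /sec


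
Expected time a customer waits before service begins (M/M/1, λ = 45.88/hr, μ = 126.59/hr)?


ρ = 45.88/126.59 = 0.3624
Wq = ρ/(μ−λ) = 0.3624/(126.59 − 45.88) = 0.3624/80.71 = 0.004491 hr

Final: 0.004491 hr


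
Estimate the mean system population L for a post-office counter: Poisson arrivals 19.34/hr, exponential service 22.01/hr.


ρ = λ/μ = 19.34/22.01 = 0.8787
L = ρ/(1−ρ) = 0.8787/(1 − 0.8787) = 0.8787/0.1213 = 7.2434

Final: 7.2434


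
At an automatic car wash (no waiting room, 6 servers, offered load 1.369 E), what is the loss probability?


B(c,a) = (a^c/c!) / Σ_{k=0}^{c} a^k/k!
a^6/6! = 0.009143
Σ terms (k=0..6): 1.00000 + 1.36900 + 0.93708 + 0.42762 + 0.14635 + 0.04007 + 0.009143 = 3.929269
B = 0.009143/3.929269 = 0.002327

Final: 0.002327


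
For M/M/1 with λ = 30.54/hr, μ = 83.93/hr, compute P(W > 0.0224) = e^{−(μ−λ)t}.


W ~ Exponential(μ−λ) for M/M/1.
μ − λ = 83.93 − 30.54 = 53.3900
P(W > t) = e^{−(μ−λ)t} = e^{−1.1959} = 0.302421

Final: 0.302421


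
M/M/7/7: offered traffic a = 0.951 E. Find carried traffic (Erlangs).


B(7,0.951) = 0.00005393 (Erlang-B)
Carried load = a(1 − B) = 0.951·(1 − 0.00005393) = 0.951·0.999946 = 0.9509 E

Final: 0.9509 Erlangs


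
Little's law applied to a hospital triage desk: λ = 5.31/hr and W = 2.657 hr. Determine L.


L = λW = 5.31·2.657 = 14.1087

Final: 14.1087


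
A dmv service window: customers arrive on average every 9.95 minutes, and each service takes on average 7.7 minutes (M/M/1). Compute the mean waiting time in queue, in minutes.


λ = 60/9.95 = 6.0302 /hr
μ = 60/7.7 = 7.7922 /hr
ρ = λ/μ = 6.0302/7.7922 = 0.7739
Wq = ρ/(μ−λ) = 0.7739/(7.7922−6.0302) = 0.43919 hr
In minutes: 0.43919·60 = 26.351 min

Final: 26.351 min


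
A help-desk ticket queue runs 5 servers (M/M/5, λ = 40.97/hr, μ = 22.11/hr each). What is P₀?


a = λ/μ = 40.97/22.11 = 1.8530; ρ = a/c = 0.3706
Σ_{k=0}^{4} a^k/k! (terms k=0..4) = 1.00000 + 1.85301 + 1.71682 + 1.06043 + 0.49124 = 6.12150
Tail: a^5/(5!(1−ρ)) = 21.84671/(120·0.6294) = 0.28925
P₀ = 1/(6.12150 + 0.28925) = 1/6.41075 = 0.155988

Final: 0.155988


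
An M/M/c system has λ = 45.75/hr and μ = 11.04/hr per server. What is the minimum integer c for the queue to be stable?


Stability requires cμ > λ ⇔ c > λ/μ.
λ/μ = 45.75/11.04 = 4.1440
Minimum integer c = ⌊4.1440⌋ + 1 = 5
Check: 5·11.04 = 55.20 > 45.75, while 4·11.04 = 44.16 ≤ 45.75

Final: 5 servers


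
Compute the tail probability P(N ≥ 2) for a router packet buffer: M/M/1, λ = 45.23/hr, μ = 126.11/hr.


ρ = 45.23/126.11 = 0.3587
P(N ≥ n) = ρ^n = 0.3587^2 = 0.128634

Final: 0.128634


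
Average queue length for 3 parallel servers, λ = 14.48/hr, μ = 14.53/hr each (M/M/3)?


a = λ/μ = 0.9966; ρ = a/3 = 0.3322
P₀ = 0.364947
Lq = P₀·a^c·ρ / (c!·(1−ρ)²) = 0.364947·0.98971·0.3322/(6·0.44598)
= 0.04484

Final: 0.04484


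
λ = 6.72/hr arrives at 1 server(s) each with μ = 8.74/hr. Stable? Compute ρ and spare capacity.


Total capacity cμ = 1·8.74 = 8.74/hr
ρ = λ/(cμ) = 6.72/8.74 = 0.7689
Stable ⇔ ρ < 1: YES
Spare capacity = cμ − λ = 8.74 − 6.72 = 2.02/hr

Final: ρ = 0.7689; stable; margin = 2.02/hr


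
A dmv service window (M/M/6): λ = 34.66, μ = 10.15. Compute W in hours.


a = 3.4148; ρ = 0.5691; P₀ = 0.031719
Lq = P₀·a^c·ρ/(c!(1−ρ)²) = 0.21413
Wq = Lq/λ = 0.21413/34.66 = 0.006178 hr
W = Wq + 1/μ = 0.006178 + 0.09852 = 0.10470 hr

Final: 0.10470 hr


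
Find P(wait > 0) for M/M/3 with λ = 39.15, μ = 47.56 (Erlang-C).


a = λ/μ = 0.8232; ρ = a/3 = 0.2744
P₀ = 0.436663 (from M/M/c formula)
C(c,a) = [a^c/(c!(1−ρ))]·P₀ = [0.55779/(6·0.7256)]·0.436663
= 0.12812·0.436663 = 0.055945

Final: 0.055945


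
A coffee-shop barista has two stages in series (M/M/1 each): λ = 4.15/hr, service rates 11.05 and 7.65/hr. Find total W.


Each node sees arrival rate λ = 4.15/hr (tandem ⇒ throughput preserved).
W₁ = 1/(μ₁−λ) = 1/(11.05−4.15) = 0.14493 hr
W₂ = 1/(μ₂−λ) = 1/(7.65−4.15) = 0.28571 hr
W_total = W₁ + W₂ = 0.14493 + 0.28571 = 0.43064 hr

Final: 0.43064 hr


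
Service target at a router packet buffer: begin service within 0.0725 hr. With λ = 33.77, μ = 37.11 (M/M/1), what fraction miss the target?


ρ = 33.77/37.11 = 0.9100
P(Wq > t) = ρ·e^{−(μ−λ)t} = 0.9100·e^{−0.2421}
= 0.9100·0.784938 = 0.714292

Final: 0.714292


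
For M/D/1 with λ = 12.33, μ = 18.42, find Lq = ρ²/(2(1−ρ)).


ρ = 12.33/18.42 = 0.6694
M/D/1: Lq = ρ²/(2(1−ρ)) = 0.4481/(2·0.3306) = 0.67762

Final: 0.67762


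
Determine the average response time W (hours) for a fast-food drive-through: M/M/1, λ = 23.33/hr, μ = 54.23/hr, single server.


W = 1/(μ−λ) = 1/(54.23 − 23.33) = 1/30.90 = 0.03236 hr

Final: 0.03236 hr


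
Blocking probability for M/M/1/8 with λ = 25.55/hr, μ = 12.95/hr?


ρ = λ/μ = 25.55/12.95 = 1.9730
P_K = (1−ρ)ρ^K/(1−ρ^(K+1)) = (-0.9730·229.598522)/(1 − 452.991679)
= -223.393157/-451.991679 = 0.494242

Final: 0.494242


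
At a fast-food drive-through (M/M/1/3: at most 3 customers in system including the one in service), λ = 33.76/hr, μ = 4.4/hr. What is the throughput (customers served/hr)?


ρ = 7.6727; P_K = (1−ρ)ρ^3/(1−ρ^4) = 0.869919
λ_eff = λ(1 − P_K) = 33.76·(1 − 0.869919) = 33.76·0.130081 = 4.3915 /hr

Final: 4.3915 /hr


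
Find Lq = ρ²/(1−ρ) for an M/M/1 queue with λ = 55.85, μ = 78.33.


ρ = 55.85/78.33 = 0.7130
Lq = ρ²/(1−ρ) = 0.5084/0.2870 = 1.7714

Final: 1.7714


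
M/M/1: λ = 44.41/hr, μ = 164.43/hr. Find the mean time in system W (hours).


W = 1/(μ−λ) = 1/(164.43 − 44.41) = 1/120.02 = 0.008332 hr

Final: 0.008332 hr


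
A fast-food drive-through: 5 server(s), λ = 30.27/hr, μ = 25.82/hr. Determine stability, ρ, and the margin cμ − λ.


Total capacity cμ = 5·25.82 = 129.10/hr
ρ = λ/(cμ) = 30.27/129.10 = 0.2345
Stable ⇔ ρ < 1: YES
Spare capacity = cμ − λ = 129.10 − 30.27 = 98.83/hr

Final: ρ = 0.2345; stable; margin = 98.83/hr


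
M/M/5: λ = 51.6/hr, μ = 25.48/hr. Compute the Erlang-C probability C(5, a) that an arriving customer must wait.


a = λ/μ = 2.0251; ρ = a/5 = 0.4050
P₀ = 0.130929 (from M/M/c formula)
C(c,a) = [a^c/(c!(1−ρ))]·P₀ = [34.06053/(120·0.5950)]·0.130929
= 0.47706·0.130929 = 0.062461

Final: 0.062461


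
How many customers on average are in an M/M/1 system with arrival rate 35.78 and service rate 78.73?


ρ = λ/μ = 35.78/78.73 = 0.4545
L = ρ/(1−ρ) = 0.4545/(1 − 0.4545) = 0.4545/0.5455 = 0.8331

Final: 0.8331


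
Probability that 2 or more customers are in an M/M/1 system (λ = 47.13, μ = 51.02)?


ρ = 47.13/51.02 = 0.9238
P(N ≥ n) = ρ^n = 0.9238^2 = 0.853324

Final: 0.853324


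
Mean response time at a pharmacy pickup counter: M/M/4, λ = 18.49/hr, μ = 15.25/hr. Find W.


a = 1.2125; ρ = 0.3031; P₀ = 0.296405
Lq = P₀·a^c·ρ/(c!(1−ρ)²) = 0.01666
Wq = Lq/λ = 0.01666/18.49 = 0.0009009 hr
W = Wq + 1/μ = 0.0009009 + 0.06557 = 0.06647 hr

Final: 0.06647 hr


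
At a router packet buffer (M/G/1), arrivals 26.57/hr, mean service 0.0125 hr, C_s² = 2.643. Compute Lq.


ρ = λ·E[S] = 26.57·0.0125 = 0.3321
Lq = ρ²(1+C_s²)/(2(1−ρ)) = 0.1103·(1+2.643)/(2·0.6679)
= 0.1103·3.6430/1.3357 = 0.30084

Final: 0.30084


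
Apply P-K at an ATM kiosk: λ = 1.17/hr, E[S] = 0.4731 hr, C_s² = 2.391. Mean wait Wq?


ρ = λ·E[S] = 1.17·0.4731 = 0.5535
E[S²] = E[S]²(1+C_s²) = 0.4731²·(1+2.391) = 0.758986
Wq = λ·E[S²]/(2(1−ρ)) = 1.17·0.758986/(2·0.4465) = 0.99448 hr

Final: 0.99448 hr


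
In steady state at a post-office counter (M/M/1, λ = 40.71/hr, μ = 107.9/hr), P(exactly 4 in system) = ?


ρ = 40.71/107.9 = 0.3773
P_n = (1−ρ)·ρ^n = (1 − 0.3773)·0.3773^4 = 0.6227·0.020264 = 0.012618

Final: 0.012618


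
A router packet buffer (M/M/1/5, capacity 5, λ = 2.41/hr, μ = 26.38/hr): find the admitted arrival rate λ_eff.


ρ = 0.09136; P_K = (1−ρ)ρ^5/(1−ρ^6) = 0.000005782
λ_eff = λ(1 − P_K) = 2.41·(1 − 0.000005782) = 2.41·0.999994 = 2.4100 /hr

Final: 2.4100 /hr


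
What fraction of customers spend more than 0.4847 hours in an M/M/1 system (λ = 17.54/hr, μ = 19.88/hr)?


W ~ Exponential(μ−λ) for M/M/1.
μ − λ = 19.88 − 17.54 = 2.3400
P(W > t) = e^{−(μ−λ)t} = e^{−1.1342} = 0.321680

Final: 0.321680


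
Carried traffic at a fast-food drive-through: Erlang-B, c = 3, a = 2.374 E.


B(3,2.374) = 0.264778 (Erlang-B)
Carried load = a(1 − B) = 2.374·(1 − 0.264778) = 2.374·0.735222 = 1.7454 E

Final: 1.7454 Erlangs


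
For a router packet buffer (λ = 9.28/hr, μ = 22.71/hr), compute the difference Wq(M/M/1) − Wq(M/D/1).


ρ = 9.28/22.71 = 0.4086
Wq(M/M/1) = ρ/(μ−λ) = 0.4086/13.43 = 0.03043 hr
Wq(M/D/1) = ρ/(2(μ−λ)) = 0.01521 hr
Savings = 0.03043 − 0.01521 = 0.01521 hr

Final: 0.01521 hr


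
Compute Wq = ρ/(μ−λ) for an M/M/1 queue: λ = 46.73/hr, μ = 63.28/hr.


ρ = 46.73/63.28 = 0.7385
Wq = ρ/(μ−λ) = 0.7385/(63.28 − 46.73) = 0.7385/16.55 = 0.04462 hr

Final: 0.04462 hr


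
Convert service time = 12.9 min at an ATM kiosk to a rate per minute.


μ = 1/(service time) in consistent units.
1 minute = 1 min, so μ = 1/12.9 = 0.07752 per minute

Final: 0.07752 /min


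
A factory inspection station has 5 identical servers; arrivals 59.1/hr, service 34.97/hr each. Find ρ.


ρ = λ/(cμ) = 59.1/(5·34.97) = 59.1/174.85 = 0.3380

Final: 0.3380


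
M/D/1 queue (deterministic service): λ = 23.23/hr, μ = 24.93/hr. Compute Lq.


ρ = 23.23/24.93 = 0.9318
M/D/1: Lq = ρ²/(2(1−ρ)) = 0.8683/(2·0.06819) = 6.36645

Final: 6.36645


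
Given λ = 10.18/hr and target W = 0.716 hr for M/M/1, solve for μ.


W = 1/(μ−λ) ⇒ μ − λ = 1/W = 1/0.716 = 1.3966
μ = λ + 1/W = 10.18 + 1.3966 = 11.5766 per hr

Final: 11.5766 /hr


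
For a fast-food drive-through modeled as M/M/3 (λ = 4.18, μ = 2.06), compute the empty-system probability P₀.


a = λ/μ = 4.18/2.06 = 2.0291; ρ = a/c = 0.6764
Σ_{k=0}^{2} a^k/k! (terms k=0..2) = 1.00000 + 2.02913 + 2.05868 = 5.08780
Tail: a^3/(3!(1−ρ)) = 8.35463/(6·0.3236) = 4.30263
P₀ = 1/(5.08780 + 4.30263) = 1/9.39044 = 0.106491

Final: 0.106491


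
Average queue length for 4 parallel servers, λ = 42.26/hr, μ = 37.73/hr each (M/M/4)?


a = λ/μ = 1.1201; ρ = a/4 = 0.2800
P₀ = 0.325456
Lq = P₀·a^c·ρ / (c!·(1−ρ)²) = 0.325456·1.57388·0.2800/(24·0.51838)
= 0.01153

Final: 0.01153


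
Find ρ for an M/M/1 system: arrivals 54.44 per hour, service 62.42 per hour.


ρ = λ/μ = 54.44/62.42 = 0.8722

Final: 0.8722


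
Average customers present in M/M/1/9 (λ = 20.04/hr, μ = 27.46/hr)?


ρ = 20.04/27.46 = 0.7298
L = ρ[1 − (K+1)ρ^K + Kρ^(K+1)] / [(1−ρ)(1−ρ^(K+1))]
Numerator: 0.7298·(1 − 10·0.058718 + 9·0.042852) = 0.582725
Denominator: (0.2702)·(0.957148) = 0.258632
L = 0.582725/0.258632 = 2.2531

Final: 2.2531


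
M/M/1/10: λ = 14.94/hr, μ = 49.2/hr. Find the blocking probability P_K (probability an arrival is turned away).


ρ = λ/μ = 14.94/49.2 = 0.3037
P_K = (1−ρ)ρ^K/(1−ρ^(K+1)) = (0.6963·0.000006666)/(1 − 0.000002024)
= 0.000004642/0.999998 = 0.000004642

Final: 0.000004642


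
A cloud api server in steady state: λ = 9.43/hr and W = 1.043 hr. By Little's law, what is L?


L = λW = 9.43·1.043 = 9.8355

Final: 9.8355


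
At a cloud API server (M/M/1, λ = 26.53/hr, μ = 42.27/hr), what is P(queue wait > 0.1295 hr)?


ρ = 26.53/42.27 = 0.6276
P(Wq > t) = ρ·e^{−(μ−λ)t} = 0.6276·e^{−2.0383}
= 0.6276·0.130246 = 0.081747

Final: 0.081747


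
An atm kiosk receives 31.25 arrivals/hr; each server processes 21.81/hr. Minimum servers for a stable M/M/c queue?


Stability requires cμ > λ ⇔ c > λ/μ.
λ/μ = 31.25/21.81 = 1.4328
Minimum integer c = ⌊1.4328⌋ + 1 = 2
Check: 2·21.81 = 43.62 > 31.25, while 1·21.81 = 21.81 ≤ 31.25

Final: 2 servers


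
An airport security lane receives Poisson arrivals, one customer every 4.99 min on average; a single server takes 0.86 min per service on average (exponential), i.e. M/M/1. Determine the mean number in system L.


λ = 60/4.99 = 12.0240 /hr
μ = 60/0.86 = 69.7674 /hr
ρ = λ/μ = 12.0240/69.7674 = 0.1723
L = ρ/(1−ρ) = 0.1723/0.8277 = 0.2082

Final: 0.2082


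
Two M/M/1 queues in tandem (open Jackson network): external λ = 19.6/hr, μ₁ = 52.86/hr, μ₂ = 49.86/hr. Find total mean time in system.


Each node sees arrival rate λ = 19.6/hr (tandem ⇒ throughput preserved).
W₁ = 1/(μ₁−λ) = 1/(52.86−19.6) = 0.03007 hr
W₂ = 1/(μ₂−λ) = 1/(49.86−19.6) = 0.03305 hr
W_total = W₁ + W₂ = 0.03007 + 0.03305 = 0.06311 hr

Final: 0.06311 hr


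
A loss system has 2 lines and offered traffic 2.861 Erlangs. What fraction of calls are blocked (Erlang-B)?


B(c,a) = (a^c/c!) / Σ_{k=0}^{c} a^k/k!
a^2/2! = 4.092661
Σ terms (k=0..2): 1.00000 + 2.86100 + 4.09266 = 7.953661
B = 4.092661/7.953661 = 0.514563

Final: 0.514563


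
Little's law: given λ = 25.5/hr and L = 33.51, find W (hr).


W = L/λ = 33.51/25.5 = 1.3141 hr

Final: 1.3141 hr


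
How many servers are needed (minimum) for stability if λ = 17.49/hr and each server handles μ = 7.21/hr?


Stability requires cμ > λ ⇔ c > λ/μ.
λ/μ = 17.49/7.21 = 2.4258
Minimum integer c = ⌊2.4258⌋ + 1 = 3
Check: 3·7.21 = 21.63 > 17.49, while 2·7.21 = 14.42 ≤ 17.49

Final: 3 servers


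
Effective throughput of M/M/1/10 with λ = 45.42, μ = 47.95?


ρ = 0.9472; P_K = (1−ρ)ρ^10/(1−ρ^11) = 0.068319
λ_eff = λ(1 − P_K) = 45.42·(1 − 0.068319) = 45.42·0.931681 = 42.3170 /hr

Final: 42.3170 /hr


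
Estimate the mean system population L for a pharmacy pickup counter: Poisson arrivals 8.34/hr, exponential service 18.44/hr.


ρ = λ/μ = 8.34/18.44 = 0.4523
L = ρ/(1−ρ) = 0.4523/(1 − 0.4523) = 0.4523/0.5477 = 0.8257

Final: 0.8257


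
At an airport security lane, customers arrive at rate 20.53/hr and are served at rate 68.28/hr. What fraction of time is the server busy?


ρ = λ/μ = 20.53/68.28 = 0.3007

Final: 0.3007


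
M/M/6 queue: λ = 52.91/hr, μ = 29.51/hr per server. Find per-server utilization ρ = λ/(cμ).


ρ = λ/(cμ) = 52.91/(6·29.51) = 52.91/177.06 = 0.2988

Final: 0.2988


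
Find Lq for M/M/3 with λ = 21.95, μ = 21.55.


a = λ/μ = 1.0186; ρ = a/3 = 0.3395
P₀ = 0.356640
Lq = P₀·a^c·ρ / (c!·(1−ρ)²) = 0.356640·1.05672·0.3395/(6·0.43623)
= 0.04889

Final: 0.04889


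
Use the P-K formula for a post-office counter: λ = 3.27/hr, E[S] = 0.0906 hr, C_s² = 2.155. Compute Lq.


ρ = λ·E[S] = 3.27·0.0906 = 0.2963
Lq = ρ²(1+C_s²)/(2(1−ρ)) = 0.08777·(1+2.155)/(2·0.7037)
= 0.08777·3.1550/1.4075 = 0.19675

Final: 0.19675


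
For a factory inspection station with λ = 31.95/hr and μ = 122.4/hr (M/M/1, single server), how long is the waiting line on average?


ρ = 31.95/122.4 = 0.2610
Lq = ρ²/(1−ρ) = 0.06814/0.7390 = 0.09220

Final: 0.09220


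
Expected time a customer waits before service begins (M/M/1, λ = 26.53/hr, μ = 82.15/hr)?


ρ = 26.53/82.15 = 0.3229
Wq = ρ/(μ−λ) = 0.3229/(82.15 − 26.53) = 0.3229/55.62 = 0.005806 hr

Final: 0.005806 hr


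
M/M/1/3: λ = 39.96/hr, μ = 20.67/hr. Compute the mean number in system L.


ρ = 39.96/20.67 = 1.9332
L = ρ[1 − (K+1)ρ^K + Kρ^(K+1)] / [(1−ρ)(1−ρ^(K+1))]
Numerator: 1.9332·(1 − 4·7.225285 + 3·13.968186) = 27.071917
Denominator: (-0.9332)·(-12.968186) = 12.102386
L = 27.071917/12.102386 = 2.2369

Final: 2.2369


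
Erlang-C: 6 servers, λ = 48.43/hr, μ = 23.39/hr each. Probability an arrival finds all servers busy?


a = λ/μ = 2.0705; ρ = a/6 = 0.3451
P₀ = 0.125887 (from M/M/c formula)
C(c,a) = [a^c/(c!(1−ρ))]·P₀ = [78.79624/(720·0.6549)]·0.125887
= 0.16711·0.125887 = 0.021036

Final: 0.021036


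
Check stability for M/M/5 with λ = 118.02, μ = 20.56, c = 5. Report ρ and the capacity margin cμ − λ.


Total capacity cμ = 5·20.56 = 102.80/hr
ρ = λ/(cμ) = 118.02/102.80 = 1.1481
Stable ⇔ ρ < 1: NO
Spare capacity = cμ − λ = 102.80 − 118.02 = -15.22/hr

Final: ρ = 1.1481; unstable; margin = -15.22/hr


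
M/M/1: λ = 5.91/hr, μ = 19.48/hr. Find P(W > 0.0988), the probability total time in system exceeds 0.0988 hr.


W ~ Exponential(μ−λ) for M/M/1.
μ − λ = 19.48 − 5.91 = 13.5700
P(W > t) = e^{−(μ−λ)t} = e^{−1.3407} = 0.261658

Final: 0.261658


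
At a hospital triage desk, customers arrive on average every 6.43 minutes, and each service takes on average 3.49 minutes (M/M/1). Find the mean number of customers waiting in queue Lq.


λ = 60/6.43 = 9.3313 /hr
μ = 60/3.49 = 17.1920 /hr
ρ = λ/μ = 9.3313/17.1920 = 0.5428
Lq = ρ²/(1−ρ) = 0.2946/0.4572 = 0.6443

Final: 0.6443


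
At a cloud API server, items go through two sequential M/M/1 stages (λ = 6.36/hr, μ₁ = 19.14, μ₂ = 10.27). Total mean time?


Each node sees arrival rate λ = 6.36/hr (tandem ⇒ throughput preserved).
W₁ = 1/(μ₁−λ) = 1/(19.14−6.36) = 0.07825 hr
W₂ = 1/(μ₂−λ) = 1/(10.27−6.36) = 0.25575 hr
W_total = W₁ + W₂ = 0.07825 + 0.25575 = 0.33400 hr

Final: 0.33400 hr


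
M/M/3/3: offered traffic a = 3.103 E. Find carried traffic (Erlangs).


B(3,3.103) = 0.358324 (Erlang-B)
Carried load = a(1 − B) = 3.103·(1 − 0.358324) = 3.103·0.641676 = 1.9911 E

Final: 1.9911 Erlangs


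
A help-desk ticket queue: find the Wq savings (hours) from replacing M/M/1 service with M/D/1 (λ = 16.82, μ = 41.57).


ρ = 16.82/41.57 = 0.4046
Wq(M/M/1) = ρ/(μ−λ) = 0.4046/24.75 = 0.01635 hr
Wq(M/D/1) = ρ/(2(μ−λ)) = 0.008174 hr
Savings = 0.01635 − 0.008174 = 0.008174 hr

Final: 0.008174 hr


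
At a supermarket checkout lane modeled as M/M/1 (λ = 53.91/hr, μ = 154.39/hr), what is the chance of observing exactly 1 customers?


ρ = 53.91/154.39 = 0.3492
P_n = (1−ρ)·ρ^n = (1 − 0.3492)·0.3492^1 = 0.6508·0.349181 = 0.227254

Final: 0.227254


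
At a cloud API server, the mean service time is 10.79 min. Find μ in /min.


μ = 1/(service time) in consistent units.
1 minute = 1 min, so μ = 1/10.79 = 0.09268 per minute

Final: 0.09268 /min


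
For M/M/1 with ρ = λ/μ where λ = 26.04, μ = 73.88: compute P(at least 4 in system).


ρ = 26.04/73.88 = 0.3525
P(N ≥ n) = ρ^n = 0.3525^4 = 0.015433

Final: 0.015433


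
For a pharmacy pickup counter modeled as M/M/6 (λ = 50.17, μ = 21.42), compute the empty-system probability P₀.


a = λ/μ = 50.17/21.42 = 2.3422; ρ = a/c = 0.3904
Σ_{k=0}^{5} a^k/k! (terms k=0..5) = 1.00000 + 2.34220 + 2.74296 + 2.14152 + 1.25397 + 0.58741 = 10.06807
Tail: a^6/(6!(1−ρ)) = 165.10028/(720·0.6096) = 0.37614
P₀ = 1/(10.06807 + 0.37614) = 1/10.44420 = 0.095747

Final: 0.095747


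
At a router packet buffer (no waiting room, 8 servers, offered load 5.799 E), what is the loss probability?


B(c,a) = (a^c/c!) / Σ_{k=0}^{c} a^k/k!
a^8/8! = 31.717894
Σ terms (k=0..8): 1.00000 + 5.79900 + 16.81420 + 32.50185 + 47.11956 + 54.64926 + 52.81851 + 43.75636 + 31.71789 = 286.176637
B = 31.717894/286.176637 = 0.110833

Final: 0.110833


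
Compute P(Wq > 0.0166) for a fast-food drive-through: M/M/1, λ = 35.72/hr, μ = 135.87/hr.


ρ = 35.72/135.87 = 0.2629
P(Wq > t) = ρ·e^{−(μ−λ)t} = 0.2629·e^{−1.6625}
= 0.2629·0.189666 = 0.049863

Final: 0.049863


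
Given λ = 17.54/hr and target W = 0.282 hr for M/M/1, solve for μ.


W = 1/(μ−λ) ⇒ μ − λ = 1/W = 1/0.282 = 3.5461
μ = λ + 1/W = 17.54 + 3.5461 = 21.0861 per hr

Final: 21.0861 /hr


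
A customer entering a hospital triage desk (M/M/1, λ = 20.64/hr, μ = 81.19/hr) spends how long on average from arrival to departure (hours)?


W = 1/(μ−λ) = 1/(81.19 − 20.64) = 1/60.55 = 0.01652 hr

Final: 0.01652 hr


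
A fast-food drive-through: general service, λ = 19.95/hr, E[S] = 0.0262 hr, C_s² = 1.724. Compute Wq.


ρ = λ·E[S] = 19.95·0.0262 = 0.5227
E[S²] = E[S]²(1+C_s²) = 0.0262²·(1+1.724) = 0.001870
Wq = λ·E[S²]/(2(1−ρ)) = 19.95·0.001870/(2·0.4773) = 0.03908 hr

Final: 0.03908 hr


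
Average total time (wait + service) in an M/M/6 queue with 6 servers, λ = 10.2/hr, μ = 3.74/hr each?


a = 2.7273; ρ = 0.4545; P₀ = 0.064777
Lq = P₀·a^c·ρ/(c!(1−ρ)²) = 0.05656
Wq = Lq/λ = 0.05656/10.2 = 0.005545 hr
W = Wq + 1/μ = 0.005545 + 0.26738 = 0.27292 hr

Final: 0.27292 hr


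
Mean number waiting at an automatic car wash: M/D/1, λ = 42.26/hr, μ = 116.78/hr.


ρ = 42.26/116.78 = 0.3619
M/D/1: Lq = ρ²/(2(1−ρ)) = 0.1310/(2·0.6381) = 0.10261

Final: 0.10261


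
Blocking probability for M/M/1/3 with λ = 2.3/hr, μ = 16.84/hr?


ρ = λ/μ = 2.3/16.84 = 0.1366
P_K = (1−ρ)ρ^K/(1−ρ^(K+1)) = (0.8634·0.002548)/(1 − 0.0003480)
= 0.002200/0.999652 = 0.002201

Final: 0.002201


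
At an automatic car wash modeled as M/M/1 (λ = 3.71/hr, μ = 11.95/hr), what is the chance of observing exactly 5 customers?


ρ = 3.71/11.95 = 0.3105
P_n = (1−ρ)·ρ^n = (1 − 0.3105)·0.3105^5 = 0.6895·0.002884 = 0.001989

Final: 0.001989


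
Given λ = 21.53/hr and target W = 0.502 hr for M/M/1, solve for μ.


W = 1/(μ−λ) ⇒ μ − λ = 1/W = 1/0.502 = 1.9920
μ = λ + 1/W = 21.53 + 1.9920 = 23.5220 per hr

Final: 23.5220 /hr


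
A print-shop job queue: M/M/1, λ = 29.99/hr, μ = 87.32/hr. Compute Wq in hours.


ρ = 29.99/87.32 = 0.3434
Wq = ρ/(μ−λ) = 0.3434/(87.32 − 29.99) = 0.3434/57.33 = 0.005991 hr

Final: 0.005991 hr


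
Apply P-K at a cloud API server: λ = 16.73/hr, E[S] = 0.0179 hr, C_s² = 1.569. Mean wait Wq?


ρ = λ·E[S] = 16.73·0.0179 = 0.2995
E[S²] = E[S]²(1+C_s²) = 0.0179²·(1+1.569) = 0.0008231
Wq = λ·E[S²]/(2(1−ρ)) = 16.73·0.0008231/(2·0.7005) = 0.009829 hr

Final: 0.009829 hr


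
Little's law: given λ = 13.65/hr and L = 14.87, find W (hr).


W = L/λ = 14.87/13.65 = 1.0894 hr

Final: 1.0894 hr


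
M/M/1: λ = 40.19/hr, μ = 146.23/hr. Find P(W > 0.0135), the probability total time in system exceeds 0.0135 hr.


W ~ Exponential(μ−λ) for M/M/1.
μ − λ = 146.23 − 40.19 = 106.0400
P(W > t) = e^{−(μ−λ)t} = e^{−1.4315} = 0.238941

Final: 0.238941


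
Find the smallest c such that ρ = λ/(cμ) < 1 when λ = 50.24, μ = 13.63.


Stability requires cμ > λ ⇔ c > λ/μ.
λ/μ = 50.24/13.63 = 3.6860
Minimum integer c = ⌊3.6860⌋ + 1 = 4
Check: 4·13.63 = 54.52 > 50.24, while 3·13.63 = 40.89 ≤ 50.24

Final: 4 servers


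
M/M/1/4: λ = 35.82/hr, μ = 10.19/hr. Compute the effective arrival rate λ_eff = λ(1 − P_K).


ρ = 3.5152; P_K = (1−ρ)ρ^4/(1−ρ^5) = 0.716858
λ_eff = λ(1 − P_K) = 35.82·(1 − 0.716858) = 35.82·0.283142 = 10.1422 /hr

Final: 10.1422 /hr


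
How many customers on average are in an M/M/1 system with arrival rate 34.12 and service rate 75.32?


ρ = λ/μ = 34.12/75.32 = 0.4530
L = ρ/(1−ρ) = 0.4530/(1 − 0.4530) = 0.4530/0.5470 = 0.8282

Final: 0.8282


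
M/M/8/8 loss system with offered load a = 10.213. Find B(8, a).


B(c,a) = (a^c/c!) / Σ_{k=0}^{c} a^k/k!
a^8/8! = 2935.662545
Σ terms (k=0..8): 1.00000 + 10.21300 + 52.15268 + 177.54512 + 453.31708 + 925.94547 + 1576.11352 + 2299.54963 + 2935.66254 = 8431.499060
B = 2935.662545/8431.499060 = 0.348178

Final: 0.348178


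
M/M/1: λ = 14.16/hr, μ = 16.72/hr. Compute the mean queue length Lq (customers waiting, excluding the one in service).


ρ = 14.16/16.72 = 0.8469
Lq = ρ²/(1−ρ) = 0.7172/0.1531 = 4.6844

Final: 4.6844


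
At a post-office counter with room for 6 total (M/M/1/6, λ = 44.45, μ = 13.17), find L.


ρ = 44.45/13.17 = 3.3751
L = ρ[1 − (K+1)ρ^K + Kρ^(K+1)] / [(1−ρ)(1−ρ^(K+1))]
Numerator: 3.3751·(1 − 7·1478.141268 + 6·4988.867073) = 66108.704849
Denominator: (-2.3751)·(-4987.867073) = 11846.657710
L = 66108.704849/11846.657710 = 5.5804

Final: 5.5804


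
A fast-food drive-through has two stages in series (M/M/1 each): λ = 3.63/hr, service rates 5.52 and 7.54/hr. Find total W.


Each node sees arrival rate λ = 3.63/hr (tandem ⇒ throughput preserved).
W₁ = 1/(μ₁−λ) = 1/(5.52−3.63) = 0.52910 hr
W₂ = 1/(μ₂−λ) = 1/(7.54−3.63) = 0.25575 hr
W_total = W₁ + W₂ = 0.52910 + 0.25575 = 0.78486 hr

Final: 0.78486 hr


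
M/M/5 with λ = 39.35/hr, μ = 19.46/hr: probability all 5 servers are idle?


a = λ/μ = 39.35/19.46 = 2.0221; ρ = a/c = 0.4044
Σ_{k=0}^{4} a^k/k! (terms k=0..4) = 1.00000 + 2.02210 + 2.04444 + 1.37802 + 0.69662 = 7.14117
Tail: a^5/(5!(1−ρ)) = 33.80722/(120·0.5956) = 0.47303
P₀ = 1/(7.14117 + 0.47303) = 1/7.61420 = 0.131334

Final: 0.131334


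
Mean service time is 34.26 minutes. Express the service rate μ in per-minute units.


μ = 1/(service time) in consistent units.
1 minute = 1 min, so μ = 1/34.26 = 0.02919 per minute

Final: 0.02919 /min


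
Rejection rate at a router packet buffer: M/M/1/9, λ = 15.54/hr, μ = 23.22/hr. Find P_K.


ρ = λ/μ = 15.54/23.22 = 0.6693
P_K = (1−ρ)ρ^K/(1−ρ^(K+1)) = (0.3307·0.026934)/(1 − 0.018026)
= 0.008908/0.981974 = 0.009072

Final: 0.009072


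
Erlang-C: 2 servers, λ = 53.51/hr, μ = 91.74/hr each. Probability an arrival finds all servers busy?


a = λ/μ = 0.5833; ρ = a/2 = 0.2916
P₀ = 0.548420 (from M/M/c formula)
C(c,a) = [a^c/(c!(1−ρ))]·P₀ = [0.34021/(2·0.7084)]·0.548420
= 0.24014·0.548420 = 0.131699

Final: 0.131699


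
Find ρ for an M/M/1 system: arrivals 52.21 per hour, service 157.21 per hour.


ρ = λ/μ = 52.21/157.21 = 0.3321

Final: 0.3321


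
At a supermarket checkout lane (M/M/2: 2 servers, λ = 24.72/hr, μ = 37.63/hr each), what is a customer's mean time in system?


a = 0.6569; ρ = 0.3285; P₀ = 0.505501
Lq = P₀·a^c·ρ/(c!(1−ρ)²) = 0.07944
Wq = Lq/λ = 0.07944/24.72 = 0.003214 hr
W = Wq + 1/μ = 0.003214 + 0.02657 = 0.02979 hr

Final: 0.02979 hr


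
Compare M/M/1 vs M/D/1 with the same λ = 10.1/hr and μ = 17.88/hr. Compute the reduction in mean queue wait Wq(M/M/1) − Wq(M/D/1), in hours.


ρ = 10.1/17.88 = 0.5649
Wq(M/M/1) = ρ/(μ−λ) = 0.5649/7.78 = 0.07261 hr
Wq(M/D/1) = ρ/(2(μ−λ)) = 0.03630 hr
Savings = 0.07261 − 0.03630 = 0.03630 hr

Final: 0.03630 hr


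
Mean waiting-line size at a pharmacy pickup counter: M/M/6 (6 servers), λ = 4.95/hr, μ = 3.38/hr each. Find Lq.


a = λ/μ = 1.4645; ρ = a/6 = 0.2441
P₀ = 0.231144
Lq = P₀·a^c·ρ / (c!·(1−ρ)²) = 0.231144·9.86577·0.2441/(720·0.57141)
= 0.001353

Final: 0.001353


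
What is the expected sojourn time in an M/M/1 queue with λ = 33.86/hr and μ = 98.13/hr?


W = 1/(μ−λ) = 1/(98.13 − 33.86) = 1/64.27 = 0.01556 hr

Final: 0.01556 hr


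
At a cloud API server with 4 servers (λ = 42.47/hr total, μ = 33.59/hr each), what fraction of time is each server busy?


ρ = λ/(cμ) = 42.47/(4·33.59) = 42.47/134.36 = 0.3161

Final: 0.3161


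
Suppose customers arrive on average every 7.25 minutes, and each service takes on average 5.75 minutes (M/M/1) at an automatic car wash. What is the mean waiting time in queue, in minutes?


λ = 60/7.25 = 8.2759 /hr
μ = 60/5.75 = 10.4348 /hr
ρ = λ/μ = 8.2759/10.4348 = 0.7931
Wq = ρ/(μ−λ) = 0.7931/(10.4348−8.2759) = 0.36736 hr
In minutes: 0.36736·60 = 22.042 min

Final: 22.042 min


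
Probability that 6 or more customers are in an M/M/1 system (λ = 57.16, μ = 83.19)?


ρ = 57.16/83.19 = 0.6871
P(N ≥ n) = ρ^n = 0.6871^6 = 0.105227

Final: 0.105227


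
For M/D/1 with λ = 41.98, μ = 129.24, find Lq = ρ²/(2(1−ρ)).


ρ = 41.98/129.24 = 0.3248
M/D/1: Lq = ρ²/(2(1−ρ)) = 0.1055/(2·0.6752) = 0.07813

Final: 0.07813


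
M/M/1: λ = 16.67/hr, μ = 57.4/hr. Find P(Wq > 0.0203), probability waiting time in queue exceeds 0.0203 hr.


ρ = 16.67/57.4 = 0.2904
P(Wq > t) = ρ·e^{−(μ−λ)t} = 0.2904·e^{−0.8268}
= 0.2904·0.437439 = 0.127040

Final: 0.127040


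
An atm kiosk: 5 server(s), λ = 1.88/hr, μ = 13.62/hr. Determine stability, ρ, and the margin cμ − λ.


Total capacity cμ = 5·13.62 = 68.10/hr
ρ = λ/(cμ) = 1.88/68.10 = 0.02761
Stable ⇔ ρ < 1: YES
Spare capacity = cμ − λ = 68.10 − 1.88 = 66.22/hr

Final: ρ = 0.02761; stable; margin = 66.22/hr


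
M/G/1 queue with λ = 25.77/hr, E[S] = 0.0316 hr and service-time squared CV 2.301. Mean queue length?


ρ = λ·E[S] = 25.77·0.0316 = 0.8143
Lq = ρ²(1+C_s²)/(2(1−ρ)) = 0.6631·(1+2.301)/(2·0.1857)
= 0.6631·3.3010/0.3713 = 5.89497

Final: 5.89497


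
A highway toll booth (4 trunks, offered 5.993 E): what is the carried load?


B(4,5.993) = 0.469117 (Erlang-B)
Carried load = a(1 − B) = 5.993·(1 − 0.469117) = 5.993·0.530883 = 3.1816 E

Final: 3.1816 Erlangs


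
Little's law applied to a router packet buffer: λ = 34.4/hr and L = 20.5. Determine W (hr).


W = L/λ = 20.5/34.4 = 0.5959 hr

Final: 0.5959 hr


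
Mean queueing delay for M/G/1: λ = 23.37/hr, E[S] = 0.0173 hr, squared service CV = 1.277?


ρ = λ·E[S] = 23.37·0.0173 = 0.4043
E[S²] = E[S]²(1+C_s²) = 0.0173²·(1+1.277) = 0.0006815
Wq = λ·E[S²]/(2(1−ρ)) = 23.37·0.0006815/(2·0.5957) = 0.01337 hr

Final: 0.01337 hr


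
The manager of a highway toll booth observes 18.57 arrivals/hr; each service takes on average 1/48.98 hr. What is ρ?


ρ = λ/μ = 18.57/48.98 = 0.3791

Final: 0.3791


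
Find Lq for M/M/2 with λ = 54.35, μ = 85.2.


a = λ/μ = 0.6379; ρ = a/2 = 0.3190
P₀ = 0.516352
Lq = P₀·a^c·ρ / (c!·(1−ρ)²) = 0.516352·0.40693·0.3190/(2·0.46382)
= 0.07225

Final: 0.07225


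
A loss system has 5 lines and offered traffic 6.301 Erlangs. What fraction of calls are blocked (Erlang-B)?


B(c,a) = (a^c/c!) / Σ_{k=0}^{c} a^k/k!
a^5/5! = 82.768703
Σ terms (k=0..5): 1.00000 + 6.30100 + 19.85130 + 41.69435 + 65.67902 + 82.76870 = 217.294374
B = 82.768703/217.294374 = 0.380906

Final: 0.380906


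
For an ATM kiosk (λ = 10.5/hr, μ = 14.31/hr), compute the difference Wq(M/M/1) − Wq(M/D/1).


ρ = 10.5/14.31 = 0.7338
Wq(M/M/1) = ρ/(μ−λ) = 0.7338/3.81 = 0.19259 hr
Wq(M/D/1) = ρ/(2(μ−λ)) = 0.09629 hr
Savings = 0.19259 − 0.09629 = 0.09629 hr

Final: 0.09629 hr


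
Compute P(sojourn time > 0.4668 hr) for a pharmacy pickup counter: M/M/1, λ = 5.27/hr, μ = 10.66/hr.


W ~ Exponential(μ−λ) for M/M/1.
μ − λ = 10.66 − 5.27 = 5.3900
P(W > t) = e^{−(μ−λ)t} = e^{−2.5161} = 0.080778

Final: 0.080778


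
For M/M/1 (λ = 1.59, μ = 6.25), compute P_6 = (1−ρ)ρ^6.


ρ = 1.59/6.25 = 0.2544
P_n = (1−ρ)·ρ^n = (1 − 0.2544)·0.2544^6 = 0.7456·0.0002711 = 0.0002021

Final: 0.0002021


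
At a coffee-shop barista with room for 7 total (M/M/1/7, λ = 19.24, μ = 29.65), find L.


ρ = 19.24/29.65 = 0.6489
L = ρ[1 − (K+1)ρ^K + Kρ^(K+1)] / [(1−ρ)(1−ρ^(K+1))]
Numerator: 0.6489·(1 − 8·0.048447 + 7·0.031437) = 0.540205
Denominator: (0.3511)·(0.968563) = 0.340059
L = 0.540205/0.340059 = 1.5886

Final: 1.5886


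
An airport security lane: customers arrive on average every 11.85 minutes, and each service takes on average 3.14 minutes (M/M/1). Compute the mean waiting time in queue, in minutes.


λ = 60/11.85 = 5.0633 /hr
μ = 60/3.14 = 19.1083 /hr
ρ = λ/μ = 5.0633/19.1083 = 0.2650
Wq = ρ/(μ−λ) = 0.2650/(19.1083−5.0633) = 0.01887 hr
In minutes: 0.01887·60 = 1.132 min

Final: 1.132 min


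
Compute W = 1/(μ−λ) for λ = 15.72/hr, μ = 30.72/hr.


W = 1/(μ−λ) = 1/(30.72 − 15.72) = 1/15.00 = 0.06667 hr

Final: 0.06667 hr


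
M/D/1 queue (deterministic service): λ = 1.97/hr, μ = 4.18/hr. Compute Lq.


ρ = 1.97/4.18 = 0.4713
M/D/1: Lq = ρ²/(2(1−ρ)) = 0.2221/(2·0.5287) = 0.21006

Final: 0.21006


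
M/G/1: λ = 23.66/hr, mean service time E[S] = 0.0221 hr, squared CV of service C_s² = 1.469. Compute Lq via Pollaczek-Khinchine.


ρ = λ·E[S] = 23.66·0.0221 = 0.5229
Lq = ρ²(1+C_s²)/(2(1−ρ)) = 0.2734·(1+1.469)/(2·0.4771)
= 0.2734·2.4690/0.9542 = 0.70743

Final: 0.70743


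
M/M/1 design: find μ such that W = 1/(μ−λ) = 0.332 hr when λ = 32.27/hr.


W = 1/(μ−λ) ⇒ μ − λ = 1/W = 1/0.332 = 3.0120
μ = λ + 1/W = 32.27 + 3.0120 = 35.2820 per hr

Final: 35.2820 /hr


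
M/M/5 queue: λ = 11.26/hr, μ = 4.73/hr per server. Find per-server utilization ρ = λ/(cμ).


ρ = λ/(cμ) = 11.26/(5·4.73) = 11.26/23.65 = 0.4761

Final: 0.4761


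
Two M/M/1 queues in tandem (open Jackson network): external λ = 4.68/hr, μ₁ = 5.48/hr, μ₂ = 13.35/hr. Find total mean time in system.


Each node sees arrival rate λ = 4.68/hr (tandem ⇒ throughput preserved).
W₁ = 1/(μ₁−λ) = 1/(5.48−4.68) = 1.25000 hr
W₂ = 1/(μ₂−λ) = 1/(13.35−4.68) = 0.11534 hr
W_total = W₁ + W₂ = 1.25000 + 0.11534 = 1.36534 hr

Final: 1.36534 hr


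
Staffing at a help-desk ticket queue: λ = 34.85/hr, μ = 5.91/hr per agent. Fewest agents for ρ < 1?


Stability requires cμ > λ ⇔ c > λ/μ.
λ/μ = 34.85/5.91 = 5.8968
Minimum integer c = ⌊5.8968⌋ + 1 = 6
Check: 6·5.91 = 35.46 > 34.85, while 5·5.91 = 29.55 ≤ 34.85

Final: 6 servers


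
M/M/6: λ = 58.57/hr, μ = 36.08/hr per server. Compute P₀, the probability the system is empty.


a = λ/μ = 58.57/36.08 = 1.6233; ρ = a/c = 0.2706
Σ_{k=0}^{5} a^k/k! (terms k=0..5) = 1.00000 + 1.62334 + 1.31761 + 0.71298 + 0.28935 + 0.09394 = 5.03722
Tail: a^6/(6!(1−ρ)) = 18.30005/(720·0.7294) = 0.03484
P₀ = 1/(5.03722 + 0.03484) = 1/5.07206 = 0.197159

Final: 0.197159


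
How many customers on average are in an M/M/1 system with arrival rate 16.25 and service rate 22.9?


ρ = λ/μ = 16.25/22.9 = 0.7096
L = ρ/(1−ρ) = 0.7096/(1 − 0.7096) = 0.7096/0.2904 = 2.4436

Final: 2.4436


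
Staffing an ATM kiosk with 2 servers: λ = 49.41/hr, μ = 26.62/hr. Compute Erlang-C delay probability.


a = λ/μ = 1.8561; ρ = a/2 = 0.9281
P₀ = 0.037311 (from M/M/c formula)
C(c,a) = [a^c/(c!(1−ρ))]·P₀ = [3.44519/(2·0.07194)]·0.037311
= 23.94544·0.037311 = 0.893434

Final: 0.893434


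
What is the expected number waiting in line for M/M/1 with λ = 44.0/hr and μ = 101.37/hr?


ρ = 44.0/101.37 = 0.4341
Lq = ρ²/(1−ρ) = 0.1884/0.5659 = 0.3329

Final: 0.3329


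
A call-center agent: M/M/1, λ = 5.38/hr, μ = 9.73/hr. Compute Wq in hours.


ρ = 5.38/9.73 = 0.5529
Wq = ρ/(μ−λ) = 0.5529/(9.73 − 5.38) = 0.5529/4.35 = 0.1271 hr

Final: 0.1271 hr


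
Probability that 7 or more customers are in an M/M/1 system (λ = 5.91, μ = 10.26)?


ρ = 5.91/10.26 = 0.5760
P(N ≥ n) = ρ^n = 0.5760^7 = 0.021042

Final: 0.021042


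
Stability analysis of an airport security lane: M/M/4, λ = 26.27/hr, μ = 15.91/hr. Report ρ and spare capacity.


Total capacity cμ = 4·15.91 = 63.64/hr
ρ = λ/(cμ) = 26.27/63.64 = 0.4128
Stable ⇔ ρ < 1: YES
Spare capacity = cμ − λ = 63.64 − 26.27 = 37.37/hr

Final: ρ = 0.4128; stable; margin = 37.37/hr


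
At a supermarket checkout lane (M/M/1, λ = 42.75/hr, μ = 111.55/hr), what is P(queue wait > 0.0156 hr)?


ρ = 42.75/111.55 = 0.3832
P(Wq > t) = ρ·e^{−(μ−λ)t} = 0.3832·e^{−1.0733}
= 0.3832·0.341885 = 0.131023

Final: 0.131023


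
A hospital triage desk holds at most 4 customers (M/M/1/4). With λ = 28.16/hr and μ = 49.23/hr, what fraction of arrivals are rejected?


ρ = λ/μ = 28.16/49.23 = 0.5720
P_K = (1−ρ)ρ^K/(1−ρ^(K+1)) = (0.4280·0.107056)/(1 − 0.061237)
= 0.045819/0.938763 = 0.048808

Final: 0.048808


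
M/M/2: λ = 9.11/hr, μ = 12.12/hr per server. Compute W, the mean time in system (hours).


a = 0.7517; ρ = 0.3758; P₀ = 0.453673
Lq = P₀·a^c·ρ/(c!(1−ρ)²) = 0.12363
Wq = Lq/λ = 0.12363/9.11 = 0.01357 hr
W = Wq + 1/μ = 0.01357 + 0.08251 = 0.09608 hr

Final: 0.09608 hr


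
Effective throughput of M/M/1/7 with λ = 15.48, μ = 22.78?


ρ = 0.6795; P_K = (1−ρ)ρ^7/(1−ρ^8) = 0.022465
λ_eff = λ(1 − P_K) = 15.48·(1 − 0.022465) = 15.48·0.977535 = 15.1322 /hr

Final: 15.1322 /hr


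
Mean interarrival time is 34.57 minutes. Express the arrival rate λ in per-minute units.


λ = 1/(interarrival time) in consistent units.
1 minute = 1 min, so λ = 1/34.57 = 0.02893 per minute

Final: 0.02893 /min


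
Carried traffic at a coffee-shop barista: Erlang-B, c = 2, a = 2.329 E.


B(2,2.329) = 0.448943 (Erlang-B)
Carried load = a(1 − B) = 2.329·(1 − 0.448943) = 2.329·0.551057 = 1.2834 E

Final: 1.2834 Erlangs


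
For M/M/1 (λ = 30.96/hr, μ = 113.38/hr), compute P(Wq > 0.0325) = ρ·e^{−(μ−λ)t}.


ρ = 30.96/113.38 = 0.2731
P(Wq > t) = ρ·e^{−(μ−λ)t} = 0.2731·e^{−2.6786}
= 0.2731·0.068656 = 0.018747

Final: 0.018747


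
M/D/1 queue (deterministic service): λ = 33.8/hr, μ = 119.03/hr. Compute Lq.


ρ = 33.8/119.03 = 0.2840
M/D/1: Lq = ρ²/(2(1−ρ)) = 0.08063/(2·0.7160) = 0.05631

Final: 0.05631
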